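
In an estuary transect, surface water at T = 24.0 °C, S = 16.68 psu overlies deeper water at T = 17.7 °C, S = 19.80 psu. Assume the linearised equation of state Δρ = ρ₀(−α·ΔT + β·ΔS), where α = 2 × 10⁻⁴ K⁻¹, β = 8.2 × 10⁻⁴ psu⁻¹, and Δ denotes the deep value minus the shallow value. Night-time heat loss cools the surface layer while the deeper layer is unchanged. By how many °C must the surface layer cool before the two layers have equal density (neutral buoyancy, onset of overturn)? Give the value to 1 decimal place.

19.1 °C

Neutral buoyancy requires Δρ = 0, i.e. −α(T_deep − T_surf′) + β(S_deep − S_surf) = 0.
T_surf′ = T_deep − (β/α)·ΔS = 17.7 − (8.2 × 10⁻⁴/2 × 10⁻⁴)·(+3.12) = 4.908 °C.
Cooling required: 24.0 − (4.908) = 19.092 °C.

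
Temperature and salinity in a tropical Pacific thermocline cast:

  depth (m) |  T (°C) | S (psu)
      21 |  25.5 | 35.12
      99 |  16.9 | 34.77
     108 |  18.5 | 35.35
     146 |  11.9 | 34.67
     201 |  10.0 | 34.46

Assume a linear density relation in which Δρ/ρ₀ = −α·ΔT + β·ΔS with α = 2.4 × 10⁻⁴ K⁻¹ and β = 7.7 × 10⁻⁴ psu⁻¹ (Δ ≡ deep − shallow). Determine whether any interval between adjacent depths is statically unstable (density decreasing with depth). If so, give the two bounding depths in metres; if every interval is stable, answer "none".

Evaluate Δρ/ρ₀ = −αΔT + βΔS across each adjacent pair:
  21–99 m: −αΔT+βΔS = −(2.4 × 10⁻⁴)(-8.6)+(7.7 × 10⁻⁴)(-0.35) = 1.8 × 10⁻³ → stable
  99–108 m: −αΔT+βΔS = −(2.4 × 10⁻⁴)(+1.6)+(7.7 × 10⁻⁴)(+0.58) = 6.3 × 10⁻⁵ → stable
  108–146 m: −αΔT+βΔS = −(2.4 × 10⁻⁴)(-6.6)+(7.7 × 10⁻⁴)(-0.68) = 1.1 × 10⁻³ → stable
  146–201 m: −αΔT+βΔS = −(2.4 × 10⁻⁴)(-1.9)+(7.7 × 10⁻⁴)(-0.21) = 2.9 × 10⁻⁴ → stable
Every interval has Δρ > 0: the column is stably stratified throughout.

none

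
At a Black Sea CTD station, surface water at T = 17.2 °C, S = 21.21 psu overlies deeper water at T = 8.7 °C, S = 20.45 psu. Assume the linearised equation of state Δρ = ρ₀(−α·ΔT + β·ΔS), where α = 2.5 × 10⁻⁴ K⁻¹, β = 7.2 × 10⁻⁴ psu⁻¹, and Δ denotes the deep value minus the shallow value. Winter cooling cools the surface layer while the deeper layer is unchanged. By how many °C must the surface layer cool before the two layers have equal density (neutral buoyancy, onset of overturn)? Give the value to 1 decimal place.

6.3 °C

Neutral buoyancy requires Δρ = 0, i.e. −α(T_deep − T_surf′) + β(S_deep − S_surf) = 0.
T_surf′ = T_deep − (β/α)·ΔS = 8.7 − (7.2 × 10⁻⁴/2.5 × 10⁻⁴)·(-0.76) = 10.889 °C.
Cooling required: 17.2 − (10.889) = 6.311 °C.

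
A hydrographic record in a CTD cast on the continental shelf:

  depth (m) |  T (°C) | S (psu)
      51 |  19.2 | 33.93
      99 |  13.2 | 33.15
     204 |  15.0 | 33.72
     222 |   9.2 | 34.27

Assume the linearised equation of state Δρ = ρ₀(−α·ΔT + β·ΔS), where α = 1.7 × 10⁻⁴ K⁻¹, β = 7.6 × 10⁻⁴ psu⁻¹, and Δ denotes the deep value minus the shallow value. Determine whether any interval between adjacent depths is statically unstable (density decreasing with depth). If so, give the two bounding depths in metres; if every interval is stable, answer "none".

none

Evaluate Δρ/ρ₀ = −αΔT + βΔS across each adjacent pair:
  51–99 m: −αΔT+βΔS = −(1.7 × 10⁻⁴)(-6.0)+(7.6 × 10⁻⁴)(-0.78) = 4.3 × 10⁻⁴ → stable
  99–204 m: −αΔT+βΔS = −(1.7 × 10⁻⁴)(+1.8)+(7.6 × 10⁻⁴)(+0.57) = 1.3 × 10⁻⁴ → stable
  204–222 m: −αΔT+βΔS = −(1.7 × 10⁻⁴)(-5.8)+(7.6 × 10⁻⁴)(+0.55) = 1.4 × 10⁻³ → stable
Every interval has Δρ > 0: the column is stably stratified throughout.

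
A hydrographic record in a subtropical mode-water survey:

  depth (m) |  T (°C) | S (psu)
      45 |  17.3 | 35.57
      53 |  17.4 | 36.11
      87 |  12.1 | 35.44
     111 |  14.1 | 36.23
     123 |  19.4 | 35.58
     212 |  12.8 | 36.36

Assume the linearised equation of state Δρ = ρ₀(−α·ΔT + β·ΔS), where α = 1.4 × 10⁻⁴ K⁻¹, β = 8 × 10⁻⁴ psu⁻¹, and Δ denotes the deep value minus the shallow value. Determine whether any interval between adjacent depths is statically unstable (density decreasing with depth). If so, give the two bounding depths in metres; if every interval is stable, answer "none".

Evaluate Δρ/ρ₀ = −αΔT + βΔS across each adjacent pair:
  45–53 m: −αΔT+βΔS = −(1.4 × 10⁻⁴)(+0.1)+(8 × 10⁻⁴)(+0.54) = 4.2 × 10⁻⁴ → stable
  53–87 m: −αΔT+βΔS = −(1.4 × 10⁻⁴)(-5.3)+(8 × 10⁻⁴)(-0.67) = 2.1 × 10⁻⁴ → stable
  87–111 m: −αΔT+βΔS = −(1.4 × 10⁻⁴)(+2.0)+(8 × 10⁻⁴)(+0.79) = 3.5 × 10⁻⁴ → stable
  111–123 m: −αΔT+βΔS = −(1.4 × 10⁻⁴)(+5.3)+(8 × 10⁻⁴)(-0.65) = -1.3 × 10⁻³ → UNSTABLE
  123–212 m: −αΔT+βΔS = −(1.4 × 10⁻⁴)(-6.6)+(8 × 10⁻⁴)(+0.78) = 1.5 × 10⁻³ → stable
The 111–123 m interval has Δρ < 0: lighter water underlies denser water.

111–123 m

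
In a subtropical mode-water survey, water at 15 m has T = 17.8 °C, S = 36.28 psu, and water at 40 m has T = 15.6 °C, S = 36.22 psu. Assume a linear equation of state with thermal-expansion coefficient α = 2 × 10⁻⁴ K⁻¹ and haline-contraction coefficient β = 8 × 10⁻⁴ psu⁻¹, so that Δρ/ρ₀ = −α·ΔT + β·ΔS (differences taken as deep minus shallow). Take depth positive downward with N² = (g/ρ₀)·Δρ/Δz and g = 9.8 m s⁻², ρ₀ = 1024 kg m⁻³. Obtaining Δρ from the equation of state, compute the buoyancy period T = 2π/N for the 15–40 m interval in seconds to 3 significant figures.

ΔT = -2.2 K, ΔS = -0.06 psu (deep − shallow).
Δρ/ρ₀ = −αΔT + βΔS = 4.40 × 10⁻⁴ − 4.80 × 10⁻⁵ = 3.92 × 10⁻⁴, so Δρ ≈ 0.4014 kg m⁻³.
N² = (g/ρ₀)·Δρ/Δz = g·(Δρ/ρ₀)/Δz = 9.8 × 3.92 × 10⁻⁴ / 25 = 1.5366 × 10⁻⁴ s⁻².
N = √(1.5366 × 10⁻⁴) = 0.012396 rad s⁻¹ → T = 2π/N = 506.87 s ≈ 507 s.

507 s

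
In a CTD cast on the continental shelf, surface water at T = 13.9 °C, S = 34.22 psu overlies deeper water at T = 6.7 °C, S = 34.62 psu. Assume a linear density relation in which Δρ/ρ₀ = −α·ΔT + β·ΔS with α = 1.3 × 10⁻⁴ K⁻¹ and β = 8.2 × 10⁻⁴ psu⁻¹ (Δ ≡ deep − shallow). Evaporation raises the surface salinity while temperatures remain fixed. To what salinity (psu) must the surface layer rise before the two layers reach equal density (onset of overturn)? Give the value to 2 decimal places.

35.76 psu

Neutral buoyancy requires −α(T_deep − T_surf) + β(S_deep − S_surf′) = 0.
S_surf′ = S_deep − (α/β)·ΔT = 34.62 − (1.3 × 10⁻⁴/8.2 × 10⁻⁴)·(-7.2) = 35.7615 psu.
Increase required: 35.7615 − 34.22 = 1.5415 psu.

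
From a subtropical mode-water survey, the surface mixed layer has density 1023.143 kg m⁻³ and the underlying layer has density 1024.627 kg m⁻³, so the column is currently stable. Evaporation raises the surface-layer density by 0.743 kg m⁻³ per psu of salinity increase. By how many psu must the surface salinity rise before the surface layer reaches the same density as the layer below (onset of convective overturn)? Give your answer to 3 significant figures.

2.00 psu

Density deficit of the surface layer: 1024.627 − 1023.143 = 1.484 kg m⁻³.
Required change = 1.484 / 0.743 = 2.00 psu.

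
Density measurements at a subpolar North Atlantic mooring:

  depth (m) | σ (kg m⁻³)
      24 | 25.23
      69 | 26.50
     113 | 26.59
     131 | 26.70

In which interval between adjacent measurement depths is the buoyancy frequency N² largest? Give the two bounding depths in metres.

24–69 m

Compute the density gradient over each adjacent pair:
  24–69 m: Δρ/Δz = 1.27/45 = 0.028 kg m⁻⁴
  69–113 m: Δρ/Δz = 0.09/44 = 2.0 × 10⁻³ kg m⁻⁴
  113–131 m: Δρ/Δz = 0.11/18 = 6.1 × 10⁻³ kg m⁻⁴
The largest gradient is in the 24–69 m interval — the pycnocline.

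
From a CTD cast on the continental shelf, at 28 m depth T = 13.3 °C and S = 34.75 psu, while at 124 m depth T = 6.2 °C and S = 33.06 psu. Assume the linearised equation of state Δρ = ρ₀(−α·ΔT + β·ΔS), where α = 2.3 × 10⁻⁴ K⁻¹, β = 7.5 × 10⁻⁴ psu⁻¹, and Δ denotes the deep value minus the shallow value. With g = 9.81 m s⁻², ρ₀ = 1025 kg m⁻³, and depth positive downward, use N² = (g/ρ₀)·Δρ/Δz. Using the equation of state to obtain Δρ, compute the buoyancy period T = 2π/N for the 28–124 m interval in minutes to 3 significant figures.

ΔT = -7.1 K, ΔS = -1.69 psu (deep − shallow).
Δρ/ρ₀ = −αΔT + βΔS = 1.633 × 10⁻³ − 1.2675 × 10⁻³ = 3.655 × 10⁻⁴, so Δρ ≈ 0.3746 kg m⁻³.
N² = (g/ρ₀)·Δρ/Δz = g·(Δρ/ρ₀)/Δz = 9.81 × 3.655 × 10⁻⁴ / 96 = 3.7350 × 10⁻⁵ s⁻².
N = √(3.7350 × 10⁻⁵) = 6.1115 × 10⁻³ rad s⁻¹ → T = 2π/N = 1.0281 × 10³ s = 17.135 min ≈ 17.1 min.

17.1 min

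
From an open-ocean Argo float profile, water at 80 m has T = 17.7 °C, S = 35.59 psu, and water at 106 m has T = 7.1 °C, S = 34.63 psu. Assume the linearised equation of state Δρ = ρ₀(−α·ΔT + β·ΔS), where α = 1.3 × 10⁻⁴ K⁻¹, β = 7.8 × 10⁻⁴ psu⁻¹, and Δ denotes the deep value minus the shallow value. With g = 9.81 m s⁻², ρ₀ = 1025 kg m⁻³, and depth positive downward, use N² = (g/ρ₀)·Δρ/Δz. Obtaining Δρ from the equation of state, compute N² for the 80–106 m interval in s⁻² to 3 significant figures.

2.37 × 10⁻⁴ s⁻²

ΔT = -10.6 K, ΔS = -0.96 psu (deep − shallow).
Δρ/ρ₀ = −αΔT + βΔS = 1.378 × 10⁻³ − 7.488 × 10⁻⁴ = 6.292 × 10⁻⁴, so Δρ ≈ 0.6449 kg m⁻³.
N² = (g/ρ₀)·Δρ/Δz = g·(Δρ/ρ₀)/Δz = 9.81 × 6.292 × 10⁻⁴ / 26 = 2.3740 × 10⁻⁴ s⁻² ≈ 2.37 × 10⁻⁴ s⁻².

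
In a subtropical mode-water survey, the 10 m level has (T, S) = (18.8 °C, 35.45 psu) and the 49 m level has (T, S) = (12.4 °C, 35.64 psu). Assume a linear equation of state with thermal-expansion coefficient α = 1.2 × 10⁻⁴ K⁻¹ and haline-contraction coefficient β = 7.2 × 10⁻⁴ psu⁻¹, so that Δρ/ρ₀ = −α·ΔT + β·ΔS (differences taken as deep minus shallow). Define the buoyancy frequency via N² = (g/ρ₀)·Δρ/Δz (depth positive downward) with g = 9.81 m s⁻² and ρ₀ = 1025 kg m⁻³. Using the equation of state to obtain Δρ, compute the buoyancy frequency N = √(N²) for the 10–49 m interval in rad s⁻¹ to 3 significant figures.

0.0151 rad s⁻¹

ΔT = -6.4 K, ΔS = +0.19 psu (deep − shallow).
Δρ/ρ₀ = −αΔT + βΔS = 7.68 × 10⁻⁴ + 1.368 × 10⁻⁴ = 9.048 × 10⁻⁴, so Δρ ≈ 0.9274 kg m⁻³.
N² = (g/ρ₀)·Δρ/Δz = g·(Δρ/ρ₀)/Δz = 9.81 × 9.048 × 10⁻⁴ / 39 = 2.2759 × 10⁻⁴ s⁻².
N = √(2.2759 × 10⁻⁴) = 0.015086 rad s⁻¹ ≈ 0.0151 rad s⁻¹.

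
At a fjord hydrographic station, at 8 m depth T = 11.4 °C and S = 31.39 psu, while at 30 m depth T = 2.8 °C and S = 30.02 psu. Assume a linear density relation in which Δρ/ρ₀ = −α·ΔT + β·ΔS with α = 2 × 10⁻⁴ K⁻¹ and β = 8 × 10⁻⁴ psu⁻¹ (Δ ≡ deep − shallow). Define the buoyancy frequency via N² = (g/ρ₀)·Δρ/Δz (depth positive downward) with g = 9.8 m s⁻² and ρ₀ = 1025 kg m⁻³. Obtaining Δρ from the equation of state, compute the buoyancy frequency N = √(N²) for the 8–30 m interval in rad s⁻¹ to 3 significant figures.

ΔT = -8.6 K, ΔS = -1.37 psu (deep − shallow).
Δρ/ρ₀ = −αΔT + βΔS = 1.72 × 10⁻³ − 1.096 × 10⁻³ = 6.24 × 10⁻⁴, so Δρ ≈ 0.6396 kg m⁻³.
N² = (g/ρ₀)·Δρ/Δz = g·(Δρ/ρ₀)/Δz = 9.8 × 6.24 × 10⁻⁴ / 22 = 2.7796 × 10⁻⁴ s⁻².
N = √(2.7796 × 10⁻⁴) = 0.016672 rad s⁻¹ ≈ 0.0167 rad s⁻¹.

0.0167 rad s⁻¹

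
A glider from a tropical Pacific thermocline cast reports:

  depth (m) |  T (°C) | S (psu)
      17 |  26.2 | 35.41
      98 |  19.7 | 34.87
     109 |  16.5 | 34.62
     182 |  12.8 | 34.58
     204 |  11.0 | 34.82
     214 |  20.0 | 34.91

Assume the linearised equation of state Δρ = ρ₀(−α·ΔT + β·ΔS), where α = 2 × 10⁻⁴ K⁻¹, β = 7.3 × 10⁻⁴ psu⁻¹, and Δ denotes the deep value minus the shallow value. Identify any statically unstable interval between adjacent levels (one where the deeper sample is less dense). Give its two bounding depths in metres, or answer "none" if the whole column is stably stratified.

204–214 m

Evaluate Δρ/ρ₀ = −αΔT + βΔS across each adjacent pair:
  17–98 m: −αΔT+βΔS = −(2 × 10⁻⁴)(-6.5)+(7.3 × 10⁻⁴)(-0.54) = 9.1 × 10⁻⁴ → stable
  98–109 m: −αΔT+βΔS = −(2 × 10⁻⁴)(-3.2)+(7.3 × 10⁻⁴)(-0.25) = 4.6 × 10⁻⁴ → stable
  109–182 m: −αΔT+βΔS = −(2 × 10⁻⁴)(-3.7)+(7.3 × 10⁻⁴)(-0.04) = 7.1 × 10⁻⁴ → stable
  182–204 m: −αΔT+βΔS = −(2 × 10⁻⁴)(-1.8)+(7.3 × 10⁻⁴)(+0.24) = 5.4 × 10⁻⁴ → stable
  204–214 m: −αΔT+βΔS = −(2 × 10⁻⁴)(+9.0)+(7.3 × 10⁻⁴)(+0.09) = -1.7 × 10⁻³ → UNSTABLE
The 204–214 m interval has Δρ < 0: lighter water underlies denser water.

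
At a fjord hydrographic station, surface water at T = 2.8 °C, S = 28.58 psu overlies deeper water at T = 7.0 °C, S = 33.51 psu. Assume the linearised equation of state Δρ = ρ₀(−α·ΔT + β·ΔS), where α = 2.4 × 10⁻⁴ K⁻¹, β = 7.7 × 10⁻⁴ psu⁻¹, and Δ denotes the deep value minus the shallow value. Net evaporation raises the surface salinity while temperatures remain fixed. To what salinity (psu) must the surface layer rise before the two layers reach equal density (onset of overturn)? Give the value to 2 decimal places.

Neutral buoyancy requires −α(T_deep − T_surf) + β(S_deep − S_surf′) = 0.
S_surf′ = S_deep − (α/β)·ΔT = 33.51 − (2.4 × 10⁻⁴/7.7 × 10⁻⁴)·(+4.2) = 32.2009 psu.
Increase required: 32.2009 − 28.58 = 3.6209 psu.

32.20 psu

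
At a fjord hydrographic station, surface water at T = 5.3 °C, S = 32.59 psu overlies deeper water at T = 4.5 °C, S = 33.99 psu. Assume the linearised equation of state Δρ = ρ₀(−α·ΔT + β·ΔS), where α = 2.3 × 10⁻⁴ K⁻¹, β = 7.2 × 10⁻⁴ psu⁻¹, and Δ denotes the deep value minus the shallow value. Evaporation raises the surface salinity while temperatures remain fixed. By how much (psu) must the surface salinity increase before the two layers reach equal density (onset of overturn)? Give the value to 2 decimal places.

Neutral buoyancy requires −α(T_deep − T_surf) + β(S_deep − S_surf′) = 0.
S_surf′ = S_deep − (α/β)·ΔT = 33.99 − (2.3 × 10⁻⁴/7.2 × 10⁻⁴)·(-0.8) = 34.2456 psu.
Increase required: 34.2456 − 32.59 = 1.6556 psu.

1.66 psu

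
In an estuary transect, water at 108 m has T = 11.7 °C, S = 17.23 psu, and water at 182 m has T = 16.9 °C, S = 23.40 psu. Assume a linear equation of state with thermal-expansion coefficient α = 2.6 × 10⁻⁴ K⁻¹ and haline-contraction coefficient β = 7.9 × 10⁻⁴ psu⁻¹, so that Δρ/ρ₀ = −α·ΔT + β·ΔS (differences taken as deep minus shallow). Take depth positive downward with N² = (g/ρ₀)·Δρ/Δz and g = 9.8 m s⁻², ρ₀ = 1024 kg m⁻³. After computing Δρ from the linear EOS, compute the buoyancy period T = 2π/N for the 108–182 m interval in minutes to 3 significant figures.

ΔT = +5.2 K, ΔS = +6.17 psu (deep − shallow).
Δρ/ρ₀ = −αΔT + βΔS = -1.352 × 10⁻³ + 4.8743 × 10⁻³ = 3.5223 × 10⁻³, so Δρ ≈ 3.607 kg m⁻³.
N² = (g/ρ₀)·Δρ/Δz = g·(Δρ/ρ₀)/Δz = 9.8 × 3.5223 × 10⁻³ / 74 = 4.6647 × 10⁻⁴ s⁻².
N = √(4.6647 × 10⁻⁴) = 0.021598 rad s⁻¹ → T = 2π/N = 290.92 s = 4.8487 min ≈ 4.85 min.

4.85 min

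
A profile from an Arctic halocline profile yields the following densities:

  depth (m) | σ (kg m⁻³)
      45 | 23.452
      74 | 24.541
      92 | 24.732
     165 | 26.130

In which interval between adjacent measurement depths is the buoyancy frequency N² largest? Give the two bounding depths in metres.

45–74 m

Compute the density gradient over each adjacent pair:
  45–74 m: Δρ/Δz = 1.089/29 = 0.038 kg m⁻⁴
  74–92 m: Δρ/Δz = 0.191/18 = 0.011 kg m⁻⁴
  92–165 m: Δρ/Δz = 1.398/73 = 0.019 kg m⁻⁴
The largest gradient is in the 45–74 m interval — the pycnocline.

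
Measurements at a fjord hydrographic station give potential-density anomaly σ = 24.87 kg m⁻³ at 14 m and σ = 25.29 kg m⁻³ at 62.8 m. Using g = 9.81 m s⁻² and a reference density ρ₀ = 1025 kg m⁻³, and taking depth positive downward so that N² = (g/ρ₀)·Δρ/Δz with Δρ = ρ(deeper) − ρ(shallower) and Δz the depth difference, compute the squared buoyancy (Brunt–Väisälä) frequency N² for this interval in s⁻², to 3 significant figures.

Δρ = 1025.29 − 1024.87 = 0.42 kg m⁻³ over Δz = 62.8 − 14 = 48.8 m.
N² = (9.81/1025) × (0.42/48.8) = 8.2371 × 10⁻⁵ s⁻² ≈ 8.24 × 10⁻⁵ s⁻².
A positive N² confirms static stability across the interval.

8.24 × 10⁻⁵ s⁻²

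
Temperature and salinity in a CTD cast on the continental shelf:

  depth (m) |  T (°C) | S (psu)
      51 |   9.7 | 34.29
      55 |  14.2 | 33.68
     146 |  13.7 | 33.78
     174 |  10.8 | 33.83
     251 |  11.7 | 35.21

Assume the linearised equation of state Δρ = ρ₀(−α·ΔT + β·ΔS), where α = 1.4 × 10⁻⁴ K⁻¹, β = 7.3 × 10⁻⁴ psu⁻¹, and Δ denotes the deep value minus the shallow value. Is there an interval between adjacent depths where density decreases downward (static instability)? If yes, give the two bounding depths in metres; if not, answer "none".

51–55 m

Evaluate Δρ/ρ₀ = −αΔT + βΔS across each adjacent pair:
  51–55 m: −αΔT+βΔS = −(1.4 × 10⁻⁴)(+4.5)+(7.3 × 10⁻⁴)(-0.61) = -1.1 × 10⁻³ → UNSTABLE
  55–146 m: −αΔT+βΔS = −(1.4 × 10⁻⁴)(-0.5)+(7.3 × 10⁻⁴)(+0.10) = 1.4 × 10⁻⁴ → stable
  146–174 m: −αΔT+βΔS = −(1.4 × 10⁻⁴)(-2.9)+(7.3 × 10⁻⁴)(+0.05) = 4.4 × 10⁻⁴ → stable
  174–251 m: −αΔT+βΔS = −(1.4 × 10⁻⁴)(+0.9)+(7.3 × 10⁻⁴)(+1.38) = 8.8 × 10⁻⁴ → stable
The 51–55 m interval has Δρ < 0: lighter water underlies denser water.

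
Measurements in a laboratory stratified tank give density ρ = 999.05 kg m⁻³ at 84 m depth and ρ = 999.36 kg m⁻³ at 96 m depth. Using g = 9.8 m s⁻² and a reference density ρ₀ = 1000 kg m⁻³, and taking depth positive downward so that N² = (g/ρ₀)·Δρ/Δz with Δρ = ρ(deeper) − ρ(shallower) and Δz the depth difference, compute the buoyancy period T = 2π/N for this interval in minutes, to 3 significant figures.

Δρ = 999.36 − 999.05 = 0.31 kg m⁻³ over Δz = 96 − 84 = 12 m.
N² = (9.8/1000) × (0.31/12) = 2.5317 × 10⁻⁴ s⁻².
N = √(2.5317 × 10⁻⁴) = 0.015911 rad s⁻¹, so T = 2π/N = 394.90 s = 6.5817 min ≈ 6.58 min.

6.58 min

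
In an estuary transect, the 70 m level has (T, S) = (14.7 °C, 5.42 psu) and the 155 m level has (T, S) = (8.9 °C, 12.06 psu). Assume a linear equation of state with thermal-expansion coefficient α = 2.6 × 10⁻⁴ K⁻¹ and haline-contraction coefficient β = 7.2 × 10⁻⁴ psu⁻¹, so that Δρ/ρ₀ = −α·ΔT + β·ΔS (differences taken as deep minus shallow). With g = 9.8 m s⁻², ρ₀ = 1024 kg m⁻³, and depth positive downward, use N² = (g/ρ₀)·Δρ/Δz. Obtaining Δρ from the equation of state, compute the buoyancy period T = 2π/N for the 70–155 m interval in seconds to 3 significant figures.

ΔT = -5.8 K, ΔS = +6.64 psu (deep − shallow).
Δρ/ρ₀ = −αΔT + βΔS = 1.508 × 10⁻³ + 4.7808 × 10⁻³ = 6.2888 × 10⁻³, so Δρ ≈ 6.440 kg m⁻³.
N² = (g/ρ₀)·Δρ/Δz = g·(Δρ/ρ₀)/Δz = 9.8 × 6.2888 × 10⁻³ / 85 = 7.2506 × 10⁻⁴ s⁻².
N = √(7.2506 × 10⁻⁴) = 0.026927 rad s⁻¹ → T = 2π/N = 233.34 s ≈ 233 s.

233 s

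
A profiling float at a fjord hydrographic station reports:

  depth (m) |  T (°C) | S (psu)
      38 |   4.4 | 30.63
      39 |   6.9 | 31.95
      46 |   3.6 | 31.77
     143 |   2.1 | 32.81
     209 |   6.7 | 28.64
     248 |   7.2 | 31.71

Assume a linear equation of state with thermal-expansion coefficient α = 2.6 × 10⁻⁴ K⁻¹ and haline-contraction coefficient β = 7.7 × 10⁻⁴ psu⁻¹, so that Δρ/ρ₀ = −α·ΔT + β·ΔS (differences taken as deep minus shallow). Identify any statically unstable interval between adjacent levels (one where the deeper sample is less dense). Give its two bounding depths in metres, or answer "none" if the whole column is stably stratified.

143–209 m

Evaluate Δρ/ρ₀ = −αΔT + βΔS across each adjacent pair:
  38–39 m: −αΔT+βΔS = −(2.6 × 10⁻⁴)(+2.5)+(7.7 × 10⁻⁴)(+1.32) = 3.7 × 10⁻⁴ → stable
  39–46 m: −αΔT+βΔS = −(2.6 × 10⁻⁴)(-3.3)+(7.7 × 10⁻⁴)(-0.18) = 7.2 × 10⁻⁴ → stable
  46–143 m: −αΔT+βΔS = −(2.6 × 10⁻⁴)(-1.5)+(7.7 × 10⁻⁴)(+1.04) = 1.2 × 10⁻³ → stable
  143–209 m: −αΔT+βΔS = −(2.6 × 10⁻⁴)(+4.6)+(7.7 × 10⁻⁴)(-4.17) = -4.4 × 10⁻³ → UNSTABLE
  209–248 m: −αΔT+βΔS = −(2.6 × 10⁻⁴)(+0.5)+(7.7 × 10⁻⁴)(+3.07) = 2.2 × 10⁻³ → stable
The 143–209 m interval has Δρ < 0: lighter water underlies denser water.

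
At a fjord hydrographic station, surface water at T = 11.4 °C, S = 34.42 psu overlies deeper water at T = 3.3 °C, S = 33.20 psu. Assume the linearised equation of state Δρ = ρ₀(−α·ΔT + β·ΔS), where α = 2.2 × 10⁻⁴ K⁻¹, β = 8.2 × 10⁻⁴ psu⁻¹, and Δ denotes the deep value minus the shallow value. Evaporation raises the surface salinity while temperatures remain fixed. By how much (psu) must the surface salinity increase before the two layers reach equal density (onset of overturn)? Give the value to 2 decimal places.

0.95 psu

Neutral buoyancy requires −α(T_deep − T_surf) + β(S_deep − S_surf′) = 0.
S_surf′ = S_deep − (α/β)·ΔT = 33.20 − (2.2 × 10⁻⁴/8.2 × 10⁻⁴)·(-8.1) = 35.3732 psu.
Increase required: 35.3732 − 34.42 = 0.9532 psu.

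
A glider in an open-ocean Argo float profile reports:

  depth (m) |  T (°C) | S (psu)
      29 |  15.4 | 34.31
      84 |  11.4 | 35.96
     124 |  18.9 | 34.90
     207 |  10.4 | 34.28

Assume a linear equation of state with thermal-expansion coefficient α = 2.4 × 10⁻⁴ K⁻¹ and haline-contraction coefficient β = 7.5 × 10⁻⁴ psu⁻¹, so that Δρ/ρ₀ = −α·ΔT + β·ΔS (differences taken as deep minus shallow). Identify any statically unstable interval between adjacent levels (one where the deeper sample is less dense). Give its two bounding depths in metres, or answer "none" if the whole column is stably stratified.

Evaluate Δρ/ρ₀ = −αΔT + βΔS across each adjacent pair:
  29–84 m: −αΔT+βΔS = −(2.4 × 10⁻⁴)(-4.0)+(7.5 × 10⁻⁴)(+1.65) = 2.2 × 10⁻³ → stable
  84–124 m: −αΔT+βΔS = −(2.4 × 10⁻⁴)(+7.5)+(7.5 × 10⁻⁴)(-1.06) = -2.6 × 10⁻³ → UNSTABLE
  124–207 m: −αΔT+βΔS = −(2.4 × 10⁻⁴)(-8.5)+(7.5 × 10⁻⁴)(-0.62) = 1.6 × 10⁻³ → stable
The 84–124 m interval has Δρ < 0: lighter water underlies denser water.

84–124 m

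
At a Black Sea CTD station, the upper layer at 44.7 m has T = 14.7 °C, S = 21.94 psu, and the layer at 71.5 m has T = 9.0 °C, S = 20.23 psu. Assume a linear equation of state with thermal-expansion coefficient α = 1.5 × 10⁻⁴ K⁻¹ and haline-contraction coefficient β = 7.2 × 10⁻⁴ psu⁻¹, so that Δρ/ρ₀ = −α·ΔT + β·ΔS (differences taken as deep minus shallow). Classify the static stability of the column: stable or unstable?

unstable

ΔT = 9.0 − 14.7 = -5.7 K and ΔS = 20.23 − 21.94 = -1.71 psu (deep − shallow).
−αΔT = 8.55 × 10⁻⁴; βΔS = -1.2312 × 10⁻³; sum Δρ/ρ₀ = -3.762 × 10⁻⁴.
Δρ/ρ₀ < 0, so Δρ < 0: deeper water is lighter → statically unstable; the column would overturn.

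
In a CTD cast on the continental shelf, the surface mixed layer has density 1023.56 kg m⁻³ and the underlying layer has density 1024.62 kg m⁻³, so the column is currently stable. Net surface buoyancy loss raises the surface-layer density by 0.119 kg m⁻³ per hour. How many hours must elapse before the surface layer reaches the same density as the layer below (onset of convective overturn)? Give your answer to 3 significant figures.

Density deficit of the surface layer: 1024.62 − 1023.56 = 1.06 kg m⁻³.
Required change = 1.06 / 0.119 = 8.91 hours.

8.91 hours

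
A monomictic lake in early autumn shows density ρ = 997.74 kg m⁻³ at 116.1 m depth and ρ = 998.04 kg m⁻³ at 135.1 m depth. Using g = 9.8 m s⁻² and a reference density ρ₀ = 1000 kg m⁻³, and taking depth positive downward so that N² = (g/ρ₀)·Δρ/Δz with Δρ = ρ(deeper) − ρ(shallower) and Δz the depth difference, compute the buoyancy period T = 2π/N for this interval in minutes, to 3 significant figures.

8.42 min

Δρ = 998.04 − 997.74 = 0.30 kg m⁻³ over Δz = 135.1 − 116.1 = 19 m.
N² = (9.8/1000) × (0.30/19) = 1.5474 × 10⁻⁴ s⁻².
N = √(1.5474 × 10⁻⁴) = 0.012439 rad s⁻¹, so T = 2π/N = 505.12 s = 8.4187 min ≈ 8.42 min.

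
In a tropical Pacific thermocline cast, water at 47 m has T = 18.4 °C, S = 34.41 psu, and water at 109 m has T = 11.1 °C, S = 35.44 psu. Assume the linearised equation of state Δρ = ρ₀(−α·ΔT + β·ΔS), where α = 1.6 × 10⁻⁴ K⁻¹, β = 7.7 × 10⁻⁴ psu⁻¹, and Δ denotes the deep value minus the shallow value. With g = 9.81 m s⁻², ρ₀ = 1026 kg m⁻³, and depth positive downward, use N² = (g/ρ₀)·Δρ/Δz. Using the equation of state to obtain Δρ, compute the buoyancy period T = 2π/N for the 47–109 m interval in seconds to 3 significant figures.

357 s

ΔT = -7.3 K, ΔS = +1.03 psu (deep − shallow).
Δρ/ρ₀ = −αΔT + βΔS = 1.168 × 10⁻³ + 7.931 × 10⁻⁴ = 1.9611 × 10⁻³, so Δρ ≈ 2.012 kg m⁻³.
N² = (g/ρ₀)·Δρ/Δz = g·(Δρ/ρ₀)/Δz = 9.81 × 1.9611 × 10⁻³ / 62 = 3.1030 × 10⁻⁴ s⁻².
N = √(3.1030 × 10⁻⁴) = 0.017615 rad s⁻¹ → T = 2π/N = 356.70 s ≈ 357 s.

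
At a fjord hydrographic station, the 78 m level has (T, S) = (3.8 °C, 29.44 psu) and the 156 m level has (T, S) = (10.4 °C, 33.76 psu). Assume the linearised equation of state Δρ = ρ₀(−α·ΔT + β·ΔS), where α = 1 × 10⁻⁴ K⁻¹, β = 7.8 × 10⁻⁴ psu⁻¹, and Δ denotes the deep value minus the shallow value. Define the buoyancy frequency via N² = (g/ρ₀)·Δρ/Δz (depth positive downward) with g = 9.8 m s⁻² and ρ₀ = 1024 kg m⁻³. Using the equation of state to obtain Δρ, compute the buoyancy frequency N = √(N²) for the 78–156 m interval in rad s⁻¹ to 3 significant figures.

ΔT = +6.6 K, ΔS = +4.32 psu (deep − shallow).
Δρ/ρ₀ = −αΔT + βΔS = -6.60 × 10⁻⁴ + 3.3696 × 10⁻³ = 2.7096 × 10⁻³, so Δρ ≈ 2.775 kg m⁻³.
N² = (g/ρ₀)·Δρ/Δz = g·(Δρ/ρ₀)/Δz = 9.8 × 2.7096 × 10⁻³ / 78 = 3.4044 × 10⁻⁴ s⁻².
N = √(3.4044 × 10⁻⁴) = 0.018451 rad s⁻¹ ≈ 0.0185 rad s⁻¹.

0.0185 rad s⁻¹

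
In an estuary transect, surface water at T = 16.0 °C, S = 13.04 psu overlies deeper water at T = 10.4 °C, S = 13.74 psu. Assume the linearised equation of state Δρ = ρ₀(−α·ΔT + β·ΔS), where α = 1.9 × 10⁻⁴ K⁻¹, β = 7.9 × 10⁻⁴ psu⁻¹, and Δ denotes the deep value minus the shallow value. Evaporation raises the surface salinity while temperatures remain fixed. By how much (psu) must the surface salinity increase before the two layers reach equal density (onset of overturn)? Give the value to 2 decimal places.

Neutral buoyancy requires −α(T_deep − T_surf) + β(S_deep − S_surf′) = 0.
S_surf′ = S_deep − (α/β)·ΔT = 13.74 − (1.9 × 10⁻⁴/7.9 × 10⁻⁴)·(-5.6) = 15.0868 psu.
Increase required: 15.0868 − 13.04 = 2.0468 psu.

2.05 psu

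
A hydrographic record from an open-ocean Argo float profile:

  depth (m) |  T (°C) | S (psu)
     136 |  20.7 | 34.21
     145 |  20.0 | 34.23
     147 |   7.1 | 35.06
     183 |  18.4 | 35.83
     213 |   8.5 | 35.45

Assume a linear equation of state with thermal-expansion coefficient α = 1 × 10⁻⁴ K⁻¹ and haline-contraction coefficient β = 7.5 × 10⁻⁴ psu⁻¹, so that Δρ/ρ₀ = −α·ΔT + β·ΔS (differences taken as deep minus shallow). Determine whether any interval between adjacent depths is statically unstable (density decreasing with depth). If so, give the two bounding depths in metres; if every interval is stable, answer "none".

Evaluate Δρ/ρ₀ = −αΔT + βΔS across each adjacent pair:
  136–145 m: −αΔT+βΔS = −(1 × 10⁻⁴)(-0.7)+(7.5 × 10⁻⁴)(+0.02) = 8.5 × 10⁻⁵ → stable
  145–147 m: −αΔT+βΔS = −(1 × 10⁻⁴)(-12.9)+(7.5 × 10⁻⁴)(+0.83) = 1.9 × 10⁻³ → stable
  147–183 m: −αΔT+βΔS = −(1 × 10⁻⁴)(+11.3)+(7.5 × 10⁻⁴)(+0.77) = -5.5 × 10⁻⁴ → UNSTABLE
  183–213 m: −αΔT+βΔS = −(1 × 10⁻⁴)(-9.9)+(7.5 × 10⁻⁴)(-0.38) = 7.1 × 10⁻⁴ → stable
The 147–183 m interval has Δρ < 0: lighter water underlies denser water.

147–183 m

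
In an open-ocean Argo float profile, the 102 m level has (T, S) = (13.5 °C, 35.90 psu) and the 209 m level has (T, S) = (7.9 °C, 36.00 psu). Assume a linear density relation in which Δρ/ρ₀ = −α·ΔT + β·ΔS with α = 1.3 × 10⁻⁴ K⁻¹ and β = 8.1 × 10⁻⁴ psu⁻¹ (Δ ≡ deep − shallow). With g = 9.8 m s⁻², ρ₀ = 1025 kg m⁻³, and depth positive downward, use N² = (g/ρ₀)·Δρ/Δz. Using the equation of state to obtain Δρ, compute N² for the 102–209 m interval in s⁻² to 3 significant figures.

ΔT = -5.6 K, ΔS = +0.10 psu (deep − shallow).
Δρ/ρ₀ = −αΔT + βΔS = 7.28 × 10⁻⁴ + 8.10 × 10⁻⁵ = 8.09 × 10⁻⁴, so Δρ ≈ 0.8292 kg m⁻³.
N² = (g/ρ₀)·Δρ/Δz = g·(Δρ/ρ₀)/Δz = 9.8 × 8.09 × 10⁻⁴ / 107 = 7.4095 × 10⁻⁵ s⁻² ≈ 7.41 × 10⁻⁵ s⁻².

7.41 × 10⁻⁵ s⁻²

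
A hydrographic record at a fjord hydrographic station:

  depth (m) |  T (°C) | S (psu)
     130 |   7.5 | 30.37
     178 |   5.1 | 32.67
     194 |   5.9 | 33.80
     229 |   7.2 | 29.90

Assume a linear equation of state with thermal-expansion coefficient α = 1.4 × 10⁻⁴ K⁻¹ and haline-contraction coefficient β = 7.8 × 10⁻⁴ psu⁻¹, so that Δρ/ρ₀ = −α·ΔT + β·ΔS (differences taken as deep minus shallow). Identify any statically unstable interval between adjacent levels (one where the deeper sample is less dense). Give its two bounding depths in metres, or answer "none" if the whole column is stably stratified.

194–229 m

Evaluate Δρ/ρ₀ = −αΔT + βΔS across each adjacent pair:
  130–178 m: −αΔT+βΔS = −(1.4 × 10⁻⁴)(-2.4)+(7.8 × 10⁻⁴)(+2.30) = 2.1 × 10⁻³ → stable
  178–194 m: −αΔT+βΔS = −(1.4 × 10⁻⁴)(+0.8)+(7.8 × 10⁻⁴)(+1.13) = 7.7 × 10⁻⁴ → stable
  194–229 m: −αΔT+βΔS = −(1.4 × 10⁻⁴)(+1.3)+(7.8 × 10⁻⁴)(-3.90) = -3.2 × 10⁻³ → UNSTABLE
The 194–229 m interval has Δρ < 0: lighter water underlies denser water.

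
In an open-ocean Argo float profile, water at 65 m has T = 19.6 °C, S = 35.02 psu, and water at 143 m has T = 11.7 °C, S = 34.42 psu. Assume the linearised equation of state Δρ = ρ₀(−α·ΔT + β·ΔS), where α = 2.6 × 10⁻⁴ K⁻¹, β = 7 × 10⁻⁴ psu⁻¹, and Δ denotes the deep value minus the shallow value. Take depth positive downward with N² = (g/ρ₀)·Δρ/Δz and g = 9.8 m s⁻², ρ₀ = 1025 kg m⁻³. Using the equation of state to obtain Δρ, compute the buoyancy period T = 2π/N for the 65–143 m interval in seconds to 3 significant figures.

ΔT = -7.9 K, ΔS = -0.60 psu (deep − shallow).
Δρ/ρ₀ = −αΔT + βΔS = 2.054 × 10⁻³ − 4.20 × 10⁻⁴ = 1.634 × 10⁻³, so Δρ ≈ 1.675 kg m⁻³.
N² = (g/ρ₀)·Δρ/Δz = g·(Δρ/ρ₀)/Δz = 9.8 × 1.634 × 10⁻³ / 78 = 2.0530 × 10⁻⁴ s⁻².
N = √(2.0530 × 10⁻⁴) = 0.014328 rad s⁻¹ → T = 2π/N = 438.52 s ≈ 439 s.

439 s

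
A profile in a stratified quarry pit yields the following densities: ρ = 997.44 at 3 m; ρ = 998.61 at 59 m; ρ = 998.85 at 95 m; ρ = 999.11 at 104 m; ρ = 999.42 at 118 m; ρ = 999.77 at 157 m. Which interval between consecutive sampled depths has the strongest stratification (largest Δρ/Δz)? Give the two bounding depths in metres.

Compute the density gradient over each adjacent pair:
  3–59 m: Δρ/Δz = 1.17/56 = 0.021 kg m⁻⁴
  59–95 m: Δρ/Δz = 0.24/36 = 6.7 × 10⁻³ kg m⁻⁴
  95–104 m: Δρ/Δz = 0.26/9 = 0.029 kg m⁻⁴
  104–118 m: Δρ/Δz = 0.31/14 = 0.022 kg m⁻⁴
  118–157 m: Δρ/Δz = 0.35/39 = 9.0 × 10⁻³ kg m⁻⁴
The largest gradient is in the 95–104 m interval — the pycnocline.

95–104 m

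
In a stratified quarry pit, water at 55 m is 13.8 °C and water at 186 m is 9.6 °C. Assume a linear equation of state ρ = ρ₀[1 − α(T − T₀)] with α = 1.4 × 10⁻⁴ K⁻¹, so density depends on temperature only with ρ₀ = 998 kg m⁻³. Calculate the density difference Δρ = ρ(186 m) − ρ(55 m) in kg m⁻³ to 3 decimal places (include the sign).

+0.587 kg m⁻³

ΔT = -4.2 K, Δρ/ρ₀ = −αΔT = 5.88 × 10⁻⁴.
Δρ = 998 × (5.88 × 10⁻⁴) = +0.587 kg m⁻³.
Positive Δρ: denser below, stable.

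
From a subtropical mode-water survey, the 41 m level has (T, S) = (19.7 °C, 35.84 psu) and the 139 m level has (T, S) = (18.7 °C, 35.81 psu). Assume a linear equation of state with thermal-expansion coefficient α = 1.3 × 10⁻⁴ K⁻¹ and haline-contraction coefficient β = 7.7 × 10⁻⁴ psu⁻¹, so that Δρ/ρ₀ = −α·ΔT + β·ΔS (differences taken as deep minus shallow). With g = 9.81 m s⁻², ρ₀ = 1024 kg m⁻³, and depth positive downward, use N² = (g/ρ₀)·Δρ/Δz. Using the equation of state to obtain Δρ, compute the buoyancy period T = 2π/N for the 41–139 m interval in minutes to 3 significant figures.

32.0 min

ΔT = -1.0 K, ΔS = -0.03 psu (deep − shallow).
Δρ/ρ₀ = −αΔT + βΔS = 1.30 × 10⁻⁴ − 2.31 × 10⁻⁵ = 1.069 × 10⁻⁴, so Δρ ≈ 0.1095 kg m⁻³.
N² = (g/ρ₀)·Δρ/Δz = g·(Δρ/ρ₀)/Δz = 9.81 × 1.069 × 10⁻⁴ / 98 = 1.0701 × 10⁻⁵ s⁻².
N = √(1.0701 × 10⁻⁵) = 3.2712 × 10⁻³ rad s⁻¹ → T = 2π/N = 1.9208 × 10³ s = 32.013 min ≈ 32.0 min.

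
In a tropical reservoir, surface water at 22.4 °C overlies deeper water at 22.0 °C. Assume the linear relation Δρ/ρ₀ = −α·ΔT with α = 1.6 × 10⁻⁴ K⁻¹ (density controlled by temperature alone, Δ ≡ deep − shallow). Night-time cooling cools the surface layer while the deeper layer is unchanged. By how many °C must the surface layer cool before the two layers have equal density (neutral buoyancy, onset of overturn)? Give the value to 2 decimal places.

With temperature the only control, equal density requires T_surf′ = T_deep.
T_surf′ = 22.0 °C.
Cooling required: 22.4 − 22.0 = 0.40 °C.

0.40 °C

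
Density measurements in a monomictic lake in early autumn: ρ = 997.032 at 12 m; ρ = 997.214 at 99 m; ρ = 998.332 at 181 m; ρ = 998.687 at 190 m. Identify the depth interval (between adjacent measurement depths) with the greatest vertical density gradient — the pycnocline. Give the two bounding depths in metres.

Compute the density gradient over each adjacent pair:
  12–99 m: Δρ/Δz = 0.182/87 = 2.1 × 10⁻³ kg m⁻⁴
  99–181 m: Δρ/Δz = 1.118/82 = 0.014 kg m⁻⁴
  181–190 m: Δρ/Δz = 0.355/9 = 0.039 kg m⁻⁴
The largest gradient is in the 181–190 m interval — the pycnocline.

181–190 m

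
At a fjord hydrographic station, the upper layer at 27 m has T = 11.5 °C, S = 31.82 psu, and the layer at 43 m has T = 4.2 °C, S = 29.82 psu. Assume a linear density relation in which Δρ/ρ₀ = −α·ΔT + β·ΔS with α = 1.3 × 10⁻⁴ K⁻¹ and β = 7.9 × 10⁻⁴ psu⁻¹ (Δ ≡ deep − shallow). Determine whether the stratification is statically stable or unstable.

ΔT = 4.2 − 11.5 = -7.3 K and ΔS = 29.82 − 31.82 = -2.00 psu (deep − shallow).
−αΔT = 9.49 × 10⁻⁴; βΔS = -1.58 × 10⁻³; sum Δρ/ρ₀ = -6.31 × 10⁻⁴.
Δρ/ρ₀ < 0, so Δρ < 0: deeper water is lighter → statically unstable; the column would overturn.

unstable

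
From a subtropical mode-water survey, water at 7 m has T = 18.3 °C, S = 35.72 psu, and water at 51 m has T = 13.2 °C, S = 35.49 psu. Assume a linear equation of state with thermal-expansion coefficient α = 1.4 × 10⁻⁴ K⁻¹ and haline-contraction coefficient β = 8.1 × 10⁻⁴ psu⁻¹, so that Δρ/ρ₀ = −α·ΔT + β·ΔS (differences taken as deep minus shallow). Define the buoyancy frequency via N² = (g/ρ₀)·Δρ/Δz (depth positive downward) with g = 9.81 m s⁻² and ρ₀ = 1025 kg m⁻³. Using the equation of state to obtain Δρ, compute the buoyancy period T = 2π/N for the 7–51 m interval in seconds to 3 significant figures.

ΔT = -5.1 K, ΔS = -0.23 psu (deep − shallow).
Δρ/ρ₀ = −αΔT + βΔS = 7.14 × 10⁻⁴ − 1.863 × 10⁻⁴ = 5.277 × 10⁻⁴, so Δρ ≈ 0.5409 kg m⁻³.
N² = (g/ρ₀)·Δρ/Δz = g·(Δρ/ρ₀)/Δz = 9.81 × 5.277 × 10⁻⁴ / 44 = 1.1765 × 10⁻⁴ s⁻².
N = √(1.1765 × 10⁻⁴) = 0.010847 rad s⁻¹ → T = 2π/N = 579.26 s ≈ 579 s.

579 s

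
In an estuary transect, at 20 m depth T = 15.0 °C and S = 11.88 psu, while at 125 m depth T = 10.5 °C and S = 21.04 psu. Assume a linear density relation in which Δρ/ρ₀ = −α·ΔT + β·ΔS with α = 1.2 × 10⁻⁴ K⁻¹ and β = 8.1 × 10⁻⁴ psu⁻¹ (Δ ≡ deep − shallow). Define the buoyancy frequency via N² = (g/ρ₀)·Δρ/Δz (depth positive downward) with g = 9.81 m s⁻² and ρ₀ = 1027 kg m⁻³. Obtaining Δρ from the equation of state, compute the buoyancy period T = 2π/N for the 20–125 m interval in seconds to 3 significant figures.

ΔT = -4.5 K, ΔS = +9.16 psu (deep − shallow).
Δρ/ρ₀ = −αΔT + βΔS = 5.40 × 10⁻⁴ + 7.4196 × 10⁻³ = 7.9596 × 10⁻³, so Δρ ≈ 8.175 kg m⁻³.
N² = (g/ρ₀)·Δρ/Δz = g·(Δρ/ρ₀)/Δz = 9.81 × 7.9596 × 10⁻³ / 105 = 7.4365 × 10⁻⁴ s⁻².
N = √(7.4365 × 10⁻⁴) = 0.027270 rad s⁻¹ → T = 2π/N = 230.41 s ≈ 230 s.

230 s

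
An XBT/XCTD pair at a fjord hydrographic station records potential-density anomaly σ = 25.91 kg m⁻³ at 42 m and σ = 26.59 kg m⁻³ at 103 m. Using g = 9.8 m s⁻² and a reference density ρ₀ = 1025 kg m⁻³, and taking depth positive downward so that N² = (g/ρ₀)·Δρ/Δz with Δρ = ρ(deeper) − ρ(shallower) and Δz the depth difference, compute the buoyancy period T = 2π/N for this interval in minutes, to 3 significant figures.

Δρ = 1026.59 − 1025.91 = 0.68 kg m⁻³ over Δz = 103 − 42 = 61 m.
N² = (9.8/1025) × (0.68/61) = 1.0658 × 10⁻⁴ s⁻².
N = √(1.0658 × 10⁻⁴) = 0.010324 rad s⁻¹, so T = 2π/N = 608.60 s = 10.143 min ≈ 10.1 min.

10.1 min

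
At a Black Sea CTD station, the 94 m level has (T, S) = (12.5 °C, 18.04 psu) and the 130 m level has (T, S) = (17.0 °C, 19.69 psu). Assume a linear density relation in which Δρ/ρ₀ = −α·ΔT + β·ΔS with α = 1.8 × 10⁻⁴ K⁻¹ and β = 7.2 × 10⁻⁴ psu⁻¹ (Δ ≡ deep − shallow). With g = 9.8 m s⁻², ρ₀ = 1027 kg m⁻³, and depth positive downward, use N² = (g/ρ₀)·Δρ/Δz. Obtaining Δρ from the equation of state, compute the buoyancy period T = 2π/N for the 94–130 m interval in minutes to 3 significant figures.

ΔT = +4.5 K, ΔS = +1.65 psu (deep − shallow).
Δρ/ρ₀ = −αΔT + βΔS = -8.10 × 10⁻⁴ + 1.188 × 10⁻³ = 3.78 × 10⁻⁴, so Δρ ≈ 0.3882 kg m⁻³.
N² = (g/ρ₀)·Δρ/Δz = g·(Δρ/ρ₀)/Δz = 9.8 × 3.78 × 10⁻⁴ / 36 = 1.0290 × 10⁻⁴ s⁻².
N = √(1.0290 × 10⁻⁴) = 0.010144 rad s⁻¹ → T = 2π/N = 619.40 s = 10.323 min ≈ 10.3 min.

10.3 min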